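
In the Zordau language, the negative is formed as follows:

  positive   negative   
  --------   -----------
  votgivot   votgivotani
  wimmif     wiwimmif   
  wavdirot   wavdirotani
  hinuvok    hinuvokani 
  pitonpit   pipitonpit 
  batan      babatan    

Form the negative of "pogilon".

pogilonani

"pogilon" has last vowel 'o'. The stems whose last vowel is 'o' (hinuvok → hinuvokani, wavdirot → wavdirotani, votgivot → votgivotani) add -ani.
So pogilon → pogilonani.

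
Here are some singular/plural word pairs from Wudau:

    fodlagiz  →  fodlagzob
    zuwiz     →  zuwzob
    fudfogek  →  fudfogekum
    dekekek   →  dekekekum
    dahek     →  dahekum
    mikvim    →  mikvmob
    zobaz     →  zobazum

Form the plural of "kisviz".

fodlagiz and zobaz both end in -z yet inflect differently (fodlagzob, zobazum), so the final letter is not what conditions the rule; the last vowel is.
"kisviz" has last vowel 'i'. The stems whose last vowel is 'i' (mikvim → mikvmob, fodlagiz → fodlagzob, zuwiz → zuwzob) delete the last vowel and add -ob.
So kisviz → kisvzob.

kisvzob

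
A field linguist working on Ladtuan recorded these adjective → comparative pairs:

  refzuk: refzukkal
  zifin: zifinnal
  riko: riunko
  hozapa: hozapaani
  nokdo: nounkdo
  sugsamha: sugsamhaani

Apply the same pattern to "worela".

"worela" ends in -a. The stems ending in -a (sugsamha → sugsamhaani, hozapa → hozapaani) add -ani.
So worela → worelaani.

worelaani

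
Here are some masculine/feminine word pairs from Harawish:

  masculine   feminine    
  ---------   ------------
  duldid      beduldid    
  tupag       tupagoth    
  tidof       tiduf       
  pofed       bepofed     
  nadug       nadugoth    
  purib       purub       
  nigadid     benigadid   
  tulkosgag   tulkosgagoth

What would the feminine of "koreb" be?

nigadid and purib both have last vowel 'i' yet inflect differently (benigadid, purub), so the last vowel is not what conditions the rule; the final letter is.
"koreb" ends in -b. The one such stem in the data (purib → purub) changes the last vowel to 'u' (as does tidof), so the same rule applies.
The other patterns: stems ending in -g add -oth; stems ending in -d add the prefix be-.
So koreb → korub.

korub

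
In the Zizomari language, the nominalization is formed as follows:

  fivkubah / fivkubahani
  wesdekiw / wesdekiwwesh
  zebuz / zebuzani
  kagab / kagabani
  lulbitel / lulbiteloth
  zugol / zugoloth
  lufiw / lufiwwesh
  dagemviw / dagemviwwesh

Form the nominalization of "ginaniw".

"ginaniw" ends in -w. The stems ending in -w (dagemviw → dagemviwwesh, wesdekiw → wesdekiwwesh, lufiw → lufiwwesh) double the final consonant and add -esh.
So ginaniw → ginaniwwesh.

ginaniwwesh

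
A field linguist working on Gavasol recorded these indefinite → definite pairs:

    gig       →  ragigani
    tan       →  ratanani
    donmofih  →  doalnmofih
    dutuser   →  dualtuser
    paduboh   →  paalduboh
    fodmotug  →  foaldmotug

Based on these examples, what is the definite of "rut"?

rarutani

gig and fodmotug both end in -g yet inflect differently (ragigani, foaldmotug), so the final letter is not what conditions the rule; the number of vowels is.
"rut" has 1 vowel. The stems with 1 vowel (gig → ragigani, tan → ratanani) add ra- … -ani around the stem.
So rut → rarutani.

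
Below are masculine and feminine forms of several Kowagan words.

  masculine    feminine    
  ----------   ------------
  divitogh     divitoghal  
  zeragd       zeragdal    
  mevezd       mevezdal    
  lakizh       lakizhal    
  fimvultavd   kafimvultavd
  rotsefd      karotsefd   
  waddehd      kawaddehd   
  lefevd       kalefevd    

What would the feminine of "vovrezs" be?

zeragd and fimvultavd both end in -d yet inflect differently (zeragdal, kafimvultavd), so the final letter is not what conditions the rule; the second-to-last letter is.
"vovrezs" has second-to-last letter 'z'. The stems whose second-to-last letter is 'z' (mevezd → mevezdal, lakizh → lakizhal) add -al.
So vovrezs → vovrezsal.

vovrezsal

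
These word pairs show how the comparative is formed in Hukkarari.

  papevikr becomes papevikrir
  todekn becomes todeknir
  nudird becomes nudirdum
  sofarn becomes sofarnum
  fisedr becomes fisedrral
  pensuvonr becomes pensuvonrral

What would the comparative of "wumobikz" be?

todekn and sofarn both end in -n yet inflect differently (todeknir, sofarnum), so the final letter is not what conditions the rule; the second-to-last letter is.
"wumobikz" has second-to-last letter 'k'. The stems whose second-to-last letter is 'k' (papevikr → papevikrir, todekn → todeknir) add -ir.
The other patterns: stems whose second-to-last letter is 'r' add -um; stems whose second-to-last letter is 'd' or 'n' double the final consonant and add -al.
So wumobikz → wumobikzir.

wumobikzir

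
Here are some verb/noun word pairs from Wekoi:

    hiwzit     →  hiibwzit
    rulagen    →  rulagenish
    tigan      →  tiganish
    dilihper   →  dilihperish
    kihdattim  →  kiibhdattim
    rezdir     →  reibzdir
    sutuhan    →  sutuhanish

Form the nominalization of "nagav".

nagavish

"nagav" has last vowel 'a'. The stems whose last vowel is 'a' (sutuhan → sutuhanish, tigan → tiganish) add -ish.
The other pattern: stems whose last vowel is 'i' insert -ib- after the first vowel.
So nagav → nagavish.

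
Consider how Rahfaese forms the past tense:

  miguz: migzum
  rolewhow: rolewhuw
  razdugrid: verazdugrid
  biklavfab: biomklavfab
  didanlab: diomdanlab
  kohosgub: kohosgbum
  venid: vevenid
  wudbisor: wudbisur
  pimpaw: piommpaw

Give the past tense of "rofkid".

kohosgub and biklavfab both end in -b yet inflect differently (kohosgbum, biomklavfab), so the final letter is not what conditions the rule; the last vowel is.
"rofkid" has last vowel 'i'. The stems whose last vowel is 'i' (venid → vevenid, razdugrid → verazdugrid) add the prefix ve-.
So rofkid → verofkid.

verofkid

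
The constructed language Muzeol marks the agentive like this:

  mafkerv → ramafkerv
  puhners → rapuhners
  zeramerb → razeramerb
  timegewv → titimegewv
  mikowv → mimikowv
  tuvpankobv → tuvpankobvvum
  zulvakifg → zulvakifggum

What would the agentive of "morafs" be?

"morafs" has second-to-last letter 'f'. The one such stem in the data (zulvakifg → zulvakifggum) doubles the final consonant and adds -um (as does tuvpankobv), so the same rule applies.
So morafs → morafssum.

morafssum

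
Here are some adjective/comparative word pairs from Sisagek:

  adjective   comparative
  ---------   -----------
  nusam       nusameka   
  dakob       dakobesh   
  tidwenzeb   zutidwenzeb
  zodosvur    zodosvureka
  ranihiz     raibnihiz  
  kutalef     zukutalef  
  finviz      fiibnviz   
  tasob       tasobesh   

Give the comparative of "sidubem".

zusidubem

"sidubem" has last vowel 'e'. The stems whose last vowel is 'e' (kutalef → zukutalef, tidwenzeb → zutidwenzeb) add the prefix zu-.
So sidubem → zusidubem.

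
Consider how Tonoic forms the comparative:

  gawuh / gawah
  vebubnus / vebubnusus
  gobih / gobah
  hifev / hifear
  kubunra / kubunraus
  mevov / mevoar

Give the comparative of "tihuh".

gawuh and vebubnus both have last vowel 'u' yet inflect differently (gawah, vebubnusus), so the last vowel is not what conditions the rule; the final letter is.
"tihuh" ends in -h. The stems ending in -h (gawuh → gawah, gobih → gobah) change the last vowel to 'a'.
The other patterns: stems ending in -v drop the final letter and add -ar; stems ending in -a or -s add -us.
So tihuh → tihah.

tihah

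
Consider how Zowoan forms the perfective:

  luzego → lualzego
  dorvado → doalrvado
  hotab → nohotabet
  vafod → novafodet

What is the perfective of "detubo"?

dealtubo

luzego and vafod both have last vowel 'o' yet inflect differently (lualzego, novafodet), so the last vowel is not what conditions the rule; the final letter is.
"detubo" ends in -o. The stems ending in -o (luzego → lualzego, dorvado → doalrvado) insert -al- after the first vowel.
The other pattern: stems ending in -b or -d add no- … -et around the stem.
So detubo → dealtubo.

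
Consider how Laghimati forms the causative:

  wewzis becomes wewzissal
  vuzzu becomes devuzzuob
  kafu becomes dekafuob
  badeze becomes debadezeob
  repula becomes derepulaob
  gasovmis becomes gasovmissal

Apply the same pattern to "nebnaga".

denebnagaob

badeze and gasovmis both have 3 vowels yet inflect differently (debadezeob, gasovmissal), so the number of vowels is not what conditions the rule; whether the stem ends in a vowel or a consonant is.
"nebnaga" ends in a vowel. The stems ending in a vowel (badeze → debadezeob, kafu → dekafuob, vuzzu → devuzzuob) add de- … -ob around the stem.
The other pattern: stems ending in a consonant double the final consonant and add -al.
So nebnaga → denebnagaob.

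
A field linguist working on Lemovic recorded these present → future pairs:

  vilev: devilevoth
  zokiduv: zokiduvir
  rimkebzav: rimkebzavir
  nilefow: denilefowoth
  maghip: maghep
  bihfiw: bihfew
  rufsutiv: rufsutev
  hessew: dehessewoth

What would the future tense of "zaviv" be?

zavev

zokiduv and rufsutiv both end in -v yet inflect differently (zokiduvir, rufsutev), so the final letter is not what conditions the rule; the last vowel is.
"zaviv" has last vowel 'i'. The stems whose last vowel is 'i' (bihfiw → bihfew, rufsutiv → rufsutev, maghip → maghep) change the last vowel to 'e'.
So zaviv → zavev.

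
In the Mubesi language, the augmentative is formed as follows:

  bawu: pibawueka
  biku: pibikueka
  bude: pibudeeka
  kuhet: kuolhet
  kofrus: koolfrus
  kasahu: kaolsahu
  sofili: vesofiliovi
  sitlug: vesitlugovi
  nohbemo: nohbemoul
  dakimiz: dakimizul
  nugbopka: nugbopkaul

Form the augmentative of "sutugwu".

bawu and kasahu both end in -u yet inflect differently (pibawueka, kaolsahu), so the final letter is not what conditions the rule; the first letter is.
"sutugwu" begins with s-. The stems beginning with s- (sofili → vesofiliovi, sitlug → vesitlugovi) add ve- … -ovi around the stem.
The other patterns: stems beginning with b- add pi- … -eka around the stem; stems beginning with k- insert -ol- after the first vowel; stems beginning with d- or n- add -ul.
So sutugwu → vesutugwuovi.

vesutugwuovi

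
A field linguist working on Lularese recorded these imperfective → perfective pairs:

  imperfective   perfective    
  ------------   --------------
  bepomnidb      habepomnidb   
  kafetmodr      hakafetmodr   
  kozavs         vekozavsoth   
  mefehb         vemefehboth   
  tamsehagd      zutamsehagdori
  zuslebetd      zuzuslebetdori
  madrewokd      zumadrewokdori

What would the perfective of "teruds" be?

hateruds

bepomnidb and mefehb both end in -b yet inflect differently (habepomnidb, vemefehboth), so the final letter is not what conditions the rule; the second-to-last letter is.
"teruds" has second-to-last letter 'd'. The stems whose second-to-last letter is 'd' (bepomnidb → habepomnidb, kafetmodr → hakafetmodr) add the prefix ha-.
So teruds → hateruds.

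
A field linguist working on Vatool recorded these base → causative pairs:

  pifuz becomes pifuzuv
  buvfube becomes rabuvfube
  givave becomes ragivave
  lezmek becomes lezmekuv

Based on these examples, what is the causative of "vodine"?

"vodine" ends in -e. The stems ending in -e (givave → ragivave, buvfube → rabuvfube) add the prefix ra-.
So vodine → ravodine.

ravodine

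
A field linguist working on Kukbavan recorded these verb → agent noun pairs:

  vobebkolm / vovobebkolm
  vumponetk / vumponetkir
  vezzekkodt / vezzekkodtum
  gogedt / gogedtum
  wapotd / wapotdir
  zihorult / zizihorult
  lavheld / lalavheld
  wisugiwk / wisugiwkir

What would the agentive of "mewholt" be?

memewholt

zihorult and gogedt both end in -t yet inflect differently (zizihorult, gogedtum), so the final letter is not what conditions the rule; the second-to-last letter is.
"mewholt" has second-to-last letter 'l'. The stems whose second-to-last letter is 'l' (zihorult → zizihorult, lavheld → lalavheld, vobebkolm → vovobebkolm) repeat the first consonant+vowel as a prefix.
The other patterns: stems whose second-to-last letter is 'd' add -um; stems whose second-to-last letter is 't' or 'w' add -ir.
So mewholt → memewholt.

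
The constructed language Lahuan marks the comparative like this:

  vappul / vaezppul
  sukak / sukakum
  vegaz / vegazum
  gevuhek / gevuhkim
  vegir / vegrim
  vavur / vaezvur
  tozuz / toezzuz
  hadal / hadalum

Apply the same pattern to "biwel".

"biwel" has last vowel 'e'. The one such stem in the data (gevuhek → gevuhkim) deletes the last vowel and adds -im (as does vegir), so the same rule applies.
The other patterns: stems whose last vowel is 'u' insert -ez- after the first vowel; stems whose last vowel is 'a' add -um.
So biwel → biwlim.

biwlim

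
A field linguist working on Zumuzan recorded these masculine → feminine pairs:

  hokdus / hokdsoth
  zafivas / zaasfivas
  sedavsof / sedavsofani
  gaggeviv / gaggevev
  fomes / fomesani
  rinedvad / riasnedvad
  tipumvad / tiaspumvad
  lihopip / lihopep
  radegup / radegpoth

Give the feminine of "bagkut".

bagktoth

"bagkut" has last vowel 'u'. The stems whose last vowel is 'u' (radegup → radegpoth, hokdus → hokdsoth) delete the last vowel and add -oth.
So bagkut → bagktoth.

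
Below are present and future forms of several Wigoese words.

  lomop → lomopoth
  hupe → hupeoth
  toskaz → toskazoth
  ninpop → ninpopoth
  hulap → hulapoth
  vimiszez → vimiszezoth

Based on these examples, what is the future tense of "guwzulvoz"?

guwzulvozoth

Every pair shown (lomop → lomopoth, hupe → hupeoth, toskaz → toskazoth, …) follows the same rule: add -oth.
So guwzulvoz → guwzulvozoth.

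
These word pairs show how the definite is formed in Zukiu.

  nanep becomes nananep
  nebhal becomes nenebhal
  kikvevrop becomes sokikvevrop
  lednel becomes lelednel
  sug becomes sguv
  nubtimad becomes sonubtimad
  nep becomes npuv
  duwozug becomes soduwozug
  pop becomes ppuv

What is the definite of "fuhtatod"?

nep and nanep both end in -p yet inflect differently (npuv, nananep), so the final letter is not what conditions the rule; the number of vowels is.
"fuhtatod" has 3 vowels. The stems with 3 vowels (kikvevrop → sokikvevrop, duwozug → soduwozug, nubtimad → sonubtimad) add the prefix so-.
The other patterns: stems with 1 vowel delete the last vowel and add -uv; stems with 2 vowels repeat the first consonant+vowel as a prefix.
So fuhtatod → sofuhtatod.

sofuhtatod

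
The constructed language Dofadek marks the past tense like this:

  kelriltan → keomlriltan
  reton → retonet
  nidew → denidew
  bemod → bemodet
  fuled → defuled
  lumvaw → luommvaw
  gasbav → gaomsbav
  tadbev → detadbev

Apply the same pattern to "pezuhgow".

pezuhgowet

fuled and bemod both end in -d yet inflect differently (defuled, bemodet), so the final letter is not what conditions the rule; the last vowel is.
"pezuhgow" has last vowel 'o'. The stems whose last vowel is 'o' (bemod → bemodet, reton → retonet) add -et.
So pezuhgow → pezuhgowet.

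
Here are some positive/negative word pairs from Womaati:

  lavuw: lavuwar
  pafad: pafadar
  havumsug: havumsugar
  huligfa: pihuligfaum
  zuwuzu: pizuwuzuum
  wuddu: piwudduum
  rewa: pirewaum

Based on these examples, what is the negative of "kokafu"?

"kokafu" ends in a vowel. The stems ending in a vowel (huligfa → pihuligfaum, zuwuzu → pizuwuzuum, wuddu → piwudduum) add pi- … -um around the stem.
So kokafu → pikokafuum.

pikokafuum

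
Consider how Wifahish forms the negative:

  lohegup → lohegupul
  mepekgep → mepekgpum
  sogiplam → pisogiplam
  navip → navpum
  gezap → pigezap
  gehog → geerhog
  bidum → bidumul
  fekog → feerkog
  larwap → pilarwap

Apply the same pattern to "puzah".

pipuzah

"puzah" has last vowel 'a'. The stems whose last vowel is 'a' (gezap → pigezap, sogiplam → pisogiplam, larwap → pilarwap) add the prefix pi-.
The other patterns: stems whose last vowel is 'e' or 'i' delete the last vowel and add -um; stems whose last vowel is 'u' add -ul; stems whose last vowel is 'o' insert -er- after the first vowel.
So puzah → pipuzah.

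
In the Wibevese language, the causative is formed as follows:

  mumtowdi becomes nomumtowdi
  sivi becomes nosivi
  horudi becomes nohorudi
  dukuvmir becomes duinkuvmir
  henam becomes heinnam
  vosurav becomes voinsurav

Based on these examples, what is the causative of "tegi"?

notegi

"tegi" ends in a vowel. The stems ending in a vowel (mumtowdi → nomumtowdi, sivi → nosivi, horudi → nohorudi) add the prefix no-.
The other pattern: stems ending in a consonant insert -in- after the first vowel.
So tegi → notegi.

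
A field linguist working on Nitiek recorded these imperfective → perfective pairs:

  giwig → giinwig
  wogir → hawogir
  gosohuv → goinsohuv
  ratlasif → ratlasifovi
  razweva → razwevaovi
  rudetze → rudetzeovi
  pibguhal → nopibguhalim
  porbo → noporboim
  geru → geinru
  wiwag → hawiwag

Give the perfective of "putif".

"putif" begins with p-. The stems beginning with p- (porbo → noporboim, pibguhal → nopibguhalim) add no- … -im around the stem.
The other patterns: stems beginning with g- insert -in- after the first vowel; stems beginning with w- add the prefix ha-; stems beginning with r- add -ovi.
So putif → noputifim.

noputifim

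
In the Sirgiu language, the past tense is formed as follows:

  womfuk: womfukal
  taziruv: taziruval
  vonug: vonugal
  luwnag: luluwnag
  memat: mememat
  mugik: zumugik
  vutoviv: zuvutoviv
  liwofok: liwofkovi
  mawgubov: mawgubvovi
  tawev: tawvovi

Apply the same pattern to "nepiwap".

vonug and luwnag both end in -g yet inflect differently (vonugal, luluwnag), so the final letter is not what conditions the rule; the last vowel is.
"nepiwap" has last vowel 'a'. The stems whose last vowel is 'a' (luwnag → luluwnag, memat → mememat) repeat the first consonant+vowel as a prefix.
The other patterns: stems whose last vowel is 'u' add -al; stems whose last vowel is 'i' add the prefix zu-; stems whose last vowel is 'e' or 'o' delete the last vowel and add -ovi.
So nepiwap → nenepiwap.

nenepiwap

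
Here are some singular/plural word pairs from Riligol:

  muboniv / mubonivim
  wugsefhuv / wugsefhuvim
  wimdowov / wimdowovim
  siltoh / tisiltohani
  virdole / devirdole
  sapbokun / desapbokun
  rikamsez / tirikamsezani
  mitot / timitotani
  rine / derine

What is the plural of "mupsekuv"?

mupsekuvim

sapbokun and wugsefhuv both have last vowel 'u' yet inflect differently (desapbokun, wugsefhuvim), so the last vowel is not what conditions the rule; the final letter is.
"mupsekuv" ends in -v. The stems ending in -v (wugsefhuv → wugsefhuvim, wimdowov → wimdowovim, muboniv → mubonivim) add -im.
So mupsekuv → mupsekuvim.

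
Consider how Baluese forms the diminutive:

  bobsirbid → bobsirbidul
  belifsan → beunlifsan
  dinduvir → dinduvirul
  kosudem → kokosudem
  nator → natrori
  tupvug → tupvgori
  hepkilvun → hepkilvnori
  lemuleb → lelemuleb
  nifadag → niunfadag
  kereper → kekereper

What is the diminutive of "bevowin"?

nifadag and tupvug both end in -g yet inflect differently (niunfadag, tupvgori), so the final letter is not what conditions the rule; the last vowel is.
"bevowin" has last vowel 'i'. The stems whose last vowel is 'i' (dinduvir → dinduvirul, bobsirbid → bobsirbidul) add -ul.
The other patterns: stems whose last vowel is 'a' insert -un- after the first vowel; stems whose last vowel is 'e' repeat the first consonant+vowel as a prefix; stems whose last vowel is 'o' or 'u' delete the last vowel and add -ori.
So bevowin → bevowinul.

bevowinul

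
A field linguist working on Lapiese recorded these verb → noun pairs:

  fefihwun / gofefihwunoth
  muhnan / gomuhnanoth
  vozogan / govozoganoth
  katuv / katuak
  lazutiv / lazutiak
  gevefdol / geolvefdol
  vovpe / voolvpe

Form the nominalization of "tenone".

fefihwun and katuv both have last vowel 'u' yet inflect differently (gofefihwunoth, katuak), so the last vowel is not what conditions the rule; the final letter is.
"tenone" ends in -e. The one such stem in the data (vovpe → voolvpe) inserts -ol- after the first vowel (as does gevefdol), so the same rule applies.
The other patterns: stems ending in -n add go- … -oth around the stem; stems ending in -v drop the final letter and add -ak.
So tenone → teolnone.

teolnone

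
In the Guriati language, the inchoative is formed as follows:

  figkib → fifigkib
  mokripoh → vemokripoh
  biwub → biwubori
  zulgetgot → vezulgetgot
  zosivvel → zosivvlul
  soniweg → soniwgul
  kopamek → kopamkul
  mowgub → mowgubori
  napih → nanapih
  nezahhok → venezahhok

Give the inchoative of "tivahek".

kopamek and nezahhok both end in -k yet inflect differently (kopamkul, venezahhok), so the final letter is not what conditions the rule; the last vowel is.
"tivahek" has last vowel 'e'. The stems whose last vowel is 'e' (zosivvel → zosivvlul, soniweg → soniwgul, kopamek → kopamkul) delete the last vowel and add -ul.
The other patterns: stems whose last vowel is 'o' add the prefix ve-; stems whose last vowel is 'i' repeat the first consonant+vowel as a prefix; stems whose last vowel is 'u' add -ori.
So tivahek → tivahkul.

tivahkul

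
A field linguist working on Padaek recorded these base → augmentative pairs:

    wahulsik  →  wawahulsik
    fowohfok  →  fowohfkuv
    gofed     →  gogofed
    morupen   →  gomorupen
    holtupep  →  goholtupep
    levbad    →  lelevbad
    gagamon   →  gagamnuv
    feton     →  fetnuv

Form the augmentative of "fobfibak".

fofobfibak

gagamon and morupen both end in -n yet inflect differently (gagamnuv, gomorupen), so the final letter is not what conditions the rule; the last vowel is.
"fobfibak" has last vowel 'a'. The one such stem in the data (levbad → lelevbad) repeats the first consonant+vowel as a prefix (as does wahulsik), so the same rule applies.
The other patterns: stems whose last vowel is 'o' delete the last vowel and add -uv; stems whose last vowel is 'e' add the prefix go-.
So fobfibak → fofobfibak.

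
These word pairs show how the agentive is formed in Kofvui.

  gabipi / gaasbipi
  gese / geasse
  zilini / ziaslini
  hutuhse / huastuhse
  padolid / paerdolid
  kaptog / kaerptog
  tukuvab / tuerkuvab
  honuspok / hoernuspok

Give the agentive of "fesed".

feersed

gabipi and padolid both have last vowel 'i' yet inflect differently (gaasbipi, paerdolid), so the last vowel is not what conditions the rule; whether the stem ends in a vowel or a consonant is.
"fesed" ends in a consonant. The stems ending in a consonant (padolid → paerdolid, kaptog → kaerptog, tukuvab → tuerkuvab) insert -er- after the first vowel.
So fesed → feersed.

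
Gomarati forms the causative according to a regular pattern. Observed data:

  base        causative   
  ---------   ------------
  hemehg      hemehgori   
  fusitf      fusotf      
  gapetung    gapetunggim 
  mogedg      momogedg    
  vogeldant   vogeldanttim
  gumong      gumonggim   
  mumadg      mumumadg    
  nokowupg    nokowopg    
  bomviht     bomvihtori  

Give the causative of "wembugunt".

wembugunttim

"wembugunt" has second-to-last letter 'n'. The stems whose second-to-last letter is 'n' (gapetung → gapetunggim, gumong → gumonggim, vogeldant → vogeldanttim) double the final consonant and add -im.
So wembugunt → wembugunttim.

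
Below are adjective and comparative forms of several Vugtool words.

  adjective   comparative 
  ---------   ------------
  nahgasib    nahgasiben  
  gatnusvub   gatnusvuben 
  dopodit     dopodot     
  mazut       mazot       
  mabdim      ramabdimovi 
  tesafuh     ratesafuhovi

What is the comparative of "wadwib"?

wadwiben

nahgasib and dopodit both have last vowel 'i' yet inflect differently (nahgasiben, dopodot), so the last vowel is not what conditions the rule; the final letter is.
"wadwib" ends in -b. The stems ending in -b (nahgasib → nahgasiben, gatnusvub → gatnusvuben) add -en.
So wadwib → wadwiben.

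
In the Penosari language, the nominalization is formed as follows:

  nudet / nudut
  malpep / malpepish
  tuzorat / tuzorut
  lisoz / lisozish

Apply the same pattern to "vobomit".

vobomut

nudet and malpep both have last vowel 'e' yet inflect differently (nudut, malpepish), so the last vowel is not what conditions the rule; the final letter is.
"vobomit" ends in -t. The stems ending in -t (tuzorat → tuzorut, nudet → nudut) change the last vowel to 'u'.
So vobomit → vobomut.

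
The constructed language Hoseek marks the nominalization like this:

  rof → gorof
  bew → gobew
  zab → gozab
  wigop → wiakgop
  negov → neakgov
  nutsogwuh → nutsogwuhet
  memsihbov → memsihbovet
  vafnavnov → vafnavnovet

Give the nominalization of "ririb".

"ririb" has 2 vowels. The stems with 2 vowels (wigop → wiakgop, negov → neakgov) insert -ak- after the first vowel.
The other patterns: stems with 1 vowel add the prefix go-; stems with 3 vowels add -et.
So ririb → riakrib.

riakrib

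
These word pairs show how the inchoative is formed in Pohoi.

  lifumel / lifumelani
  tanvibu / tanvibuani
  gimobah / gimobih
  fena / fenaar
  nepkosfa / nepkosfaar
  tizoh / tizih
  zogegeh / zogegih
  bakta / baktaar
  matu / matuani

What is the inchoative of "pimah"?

pimih

gimobah and fena both have last vowel 'a' yet inflect differently (gimobih, fenaar), so the last vowel is not what conditions the rule; the final letter is.
"pimah" ends in -h. The stems ending in -h (gimobah → gimobih, tizoh → tizih, zogegeh → zogegih) change the last vowel to 'i'.
So pimah → pimih.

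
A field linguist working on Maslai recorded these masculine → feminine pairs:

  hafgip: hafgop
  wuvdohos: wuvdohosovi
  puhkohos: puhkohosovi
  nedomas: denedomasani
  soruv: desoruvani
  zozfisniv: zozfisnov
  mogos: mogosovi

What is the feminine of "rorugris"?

rorugros

zozfisniv and soruv both end in -v yet inflect differently (zozfisnov, desoruvani), so the final letter is not what conditions the rule; the last vowel is.
"rorugris" has last vowel 'i'. The stems whose last vowel is 'i' (hafgip → hafgop, zozfisniv → zozfisnov) change the last vowel to 'o'.
So rorugris → rorugros.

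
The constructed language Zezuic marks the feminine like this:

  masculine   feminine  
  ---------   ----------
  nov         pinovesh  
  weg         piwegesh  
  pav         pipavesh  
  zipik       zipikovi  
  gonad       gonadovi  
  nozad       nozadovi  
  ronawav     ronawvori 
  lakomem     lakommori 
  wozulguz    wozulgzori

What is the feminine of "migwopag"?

"migwopag" has 3 vowels. The stems with 3 vowels (ronawav → ronawvori, lakomem → lakommori, wozulguz → wozulgzori) delete the last vowel and add -ori.
The other patterns: stems with 1 vowel add pi- … -esh around the stem; stems with 2 vowels add -ovi.
So migwopag → migwopgori.

migwopgori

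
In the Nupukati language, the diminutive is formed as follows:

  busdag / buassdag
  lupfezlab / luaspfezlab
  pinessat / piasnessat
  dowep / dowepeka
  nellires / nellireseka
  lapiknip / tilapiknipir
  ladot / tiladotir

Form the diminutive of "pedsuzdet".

pedsuzdeteka

dowep and lapiknip both end in -p yet inflect differently (dowepeka, tilapiknipir), so the final letter is not what conditions the rule; the last vowel is.
"pedsuzdet" has last vowel 'e'. The stems whose last vowel is 'e' (dowep → dowepeka, nellires → nellireseka) add -eka.
The other patterns: stems whose last vowel is 'a' insert -as- after the first vowel; stems whose last vowel is 'i' or 'o' add ti- … -ir around the stem.
So pedsuzdet → pedsuzdeteka.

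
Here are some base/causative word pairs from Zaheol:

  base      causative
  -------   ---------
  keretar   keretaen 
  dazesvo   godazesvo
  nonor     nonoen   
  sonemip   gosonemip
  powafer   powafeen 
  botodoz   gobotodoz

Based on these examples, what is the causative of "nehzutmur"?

nonor and botodoz both have last vowel 'o' yet inflect differently (nonoen, gobotodoz), so the last vowel is not what conditions the rule; the final letter is.
"nehzutmur" ends in -r. The stems ending in -r (keretar → keretaen, nonor → nonoen, powafer → powafeen) drop the final letter and add -en.
The other pattern: stems ending in -o, -p or -z add the prefix go-.
So nehzutmur → nehzutmuen.

nehzutmuen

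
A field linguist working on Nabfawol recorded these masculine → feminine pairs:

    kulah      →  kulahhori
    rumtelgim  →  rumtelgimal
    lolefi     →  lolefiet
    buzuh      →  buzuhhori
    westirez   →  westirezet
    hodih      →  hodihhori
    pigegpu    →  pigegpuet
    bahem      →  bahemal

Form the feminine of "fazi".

rumtelgim and hodih both have last vowel 'i' yet inflect differently (rumtelgimal, hodihhori), so the last vowel is not what conditions the rule; the final letter is.
"fazi" ends in -i. The one such stem in the data (lolefi → lolefiet) adds -et, so the same rule applies.
So fazi → faziet.

faziet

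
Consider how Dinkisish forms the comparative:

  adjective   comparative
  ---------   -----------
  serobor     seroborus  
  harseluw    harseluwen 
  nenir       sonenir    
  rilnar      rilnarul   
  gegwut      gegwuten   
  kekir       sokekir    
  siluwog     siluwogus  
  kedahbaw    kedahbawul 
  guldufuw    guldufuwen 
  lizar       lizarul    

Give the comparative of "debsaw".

guldufuw and kedahbaw both end in -w yet inflect differently (guldufuwen, kedahbawul), so the final letter is not what conditions the rule; the last vowel is.
"debsaw" has last vowel 'a'. The stems whose last vowel is 'a' (kedahbaw → kedahbawul, lizar → lizarul, rilnar → rilnarul) add -ul.
So debsaw → debsawul.

debsawul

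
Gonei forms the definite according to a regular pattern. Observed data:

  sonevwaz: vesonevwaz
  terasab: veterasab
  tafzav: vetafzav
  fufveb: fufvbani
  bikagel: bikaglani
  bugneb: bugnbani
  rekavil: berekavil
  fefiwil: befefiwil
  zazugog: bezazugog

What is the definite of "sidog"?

terasab and fufveb both end in -b yet inflect differently (veterasab, fufvbani), so the final letter is not what conditions the rule; the last vowel is.
"sidog" has last vowel 'o'. The one such stem in the data (zazugog → bezazugog) adds the prefix be-, so the same rule applies.
The other patterns: stems whose last vowel is 'a' add the prefix ve-; stems whose last vowel is 'e' delete the last vowel and add -ani.
So sidog → besidog.

besidog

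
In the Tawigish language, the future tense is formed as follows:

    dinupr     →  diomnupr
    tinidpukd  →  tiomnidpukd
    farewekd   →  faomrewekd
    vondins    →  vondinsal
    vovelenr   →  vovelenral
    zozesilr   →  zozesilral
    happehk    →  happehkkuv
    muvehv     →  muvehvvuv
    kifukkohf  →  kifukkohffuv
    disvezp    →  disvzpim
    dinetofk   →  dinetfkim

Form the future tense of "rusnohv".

dinupr and vovelenr both end in -r yet inflect differently (diomnupr, vovelenral), so the final letter is not what conditions the rule; the second-to-last letter is.
"rusnohv" has second-to-last letter 'h'. The stems whose second-to-last letter is 'h' (happehk → happehkkuv, muvehv → muvehvvuv, kifukkohf → kifukkohffuv) double the final consonant and add -uv.
So rusnohv → rusnohvvuv.

rusnohvvuv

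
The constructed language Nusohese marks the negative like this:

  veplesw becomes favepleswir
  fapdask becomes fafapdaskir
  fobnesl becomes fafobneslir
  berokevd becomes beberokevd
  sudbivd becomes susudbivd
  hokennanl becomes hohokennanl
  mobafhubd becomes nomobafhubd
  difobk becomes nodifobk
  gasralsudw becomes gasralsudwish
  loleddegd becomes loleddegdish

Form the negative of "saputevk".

"saputevk" has second-to-last letter 'v'. The stems whose second-to-last letter is 'v' (berokevd → beberokevd, sudbivd → susudbivd) repeat the first consonant+vowel as a prefix.
So saputevk → sasaputevk.

sasaputevk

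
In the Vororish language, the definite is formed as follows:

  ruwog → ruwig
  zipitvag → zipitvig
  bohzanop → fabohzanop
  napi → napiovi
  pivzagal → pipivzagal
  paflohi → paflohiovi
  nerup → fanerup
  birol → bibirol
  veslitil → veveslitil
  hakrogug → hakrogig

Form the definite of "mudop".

famudop

bohzanop and ruwog both have last vowel 'o' yet inflect differently (fabohzanop, ruwig), so the last vowel is not what conditions the rule; the final letter is.
"mudop" ends in -p. The stems ending in -p (nerup → fanerup, bohzanop → fabohzanop) add the prefix fa-.
So mudop → famudop.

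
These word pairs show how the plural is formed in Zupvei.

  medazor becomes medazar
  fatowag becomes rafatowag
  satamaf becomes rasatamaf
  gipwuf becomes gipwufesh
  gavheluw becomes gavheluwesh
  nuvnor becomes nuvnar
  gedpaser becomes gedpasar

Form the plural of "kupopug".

satamaf and gipwuf both end in -f yet inflect differently (rasatamaf, gipwufesh), so the final letter is not what conditions the rule; the last vowel is.
"kupopug" has last vowel 'u'. The stems whose last vowel is 'u' (gavheluw → gavheluwesh, gipwuf → gipwufesh) add -esh.
So kupopug → kupopugesh.

kupopugesh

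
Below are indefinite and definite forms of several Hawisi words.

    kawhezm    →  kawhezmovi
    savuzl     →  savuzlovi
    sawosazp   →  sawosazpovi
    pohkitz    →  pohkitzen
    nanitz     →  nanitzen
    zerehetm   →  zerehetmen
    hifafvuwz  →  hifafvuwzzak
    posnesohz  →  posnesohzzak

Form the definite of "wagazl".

kawhezm and zerehetm both end in -m yet inflect differently (kawhezmovi, zerehetmen), so the final letter is not what conditions the rule; the second-to-last letter is.
"wagazl" has second-to-last letter 'z'. The stems whose second-to-last letter is 'z' (kawhezm → kawhezmovi, savuzl → savuzlovi, sawosazp → sawosazpovi) add -ovi.
The other patterns: stems whose second-to-last letter is 't' add -en; stems whose second-to-last letter is 'h' or 'w' double the final consonant and add -ak.
So wagazl → wagazlovi.

wagazlovi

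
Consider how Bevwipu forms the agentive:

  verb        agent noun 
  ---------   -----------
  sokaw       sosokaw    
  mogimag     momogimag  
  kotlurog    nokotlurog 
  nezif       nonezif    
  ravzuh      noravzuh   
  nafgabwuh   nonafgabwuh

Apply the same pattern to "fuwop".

mogimag and kotlurog both end in -g yet inflect differently (momogimag, nokotlurog), so the final letter is not what conditions the rule; the last vowel is.
"fuwop" has last vowel 'o'. The one such stem in the data (kotlurog → nokotlurog) adds the prefix no-, so the same rule applies.
So fuwop → nofuwop.

nofuwop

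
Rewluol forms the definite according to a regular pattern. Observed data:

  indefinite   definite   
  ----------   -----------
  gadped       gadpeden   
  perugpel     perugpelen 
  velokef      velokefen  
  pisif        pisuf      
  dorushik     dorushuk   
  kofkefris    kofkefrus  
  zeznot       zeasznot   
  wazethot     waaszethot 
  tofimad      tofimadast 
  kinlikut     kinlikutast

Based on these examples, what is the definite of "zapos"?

velokef and pisif both end in -f yet inflect differently (velokefen, pisuf), so the final letter is not what conditions the rule; the last vowel is.
"zapos" has last vowel 'o'. The stems whose last vowel is 'o' (zeznot → zeasznot, wazethot → waaszethot) insert -as- after the first vowel.
The other patterns: stems whose last vowel is 'e' add -en; stems whose last vowel is 'i' change the last vowel to 'u'; stems whose last vowel is 'a' or 'u' add -ast.
So zapos → zaaspos.

zaaspos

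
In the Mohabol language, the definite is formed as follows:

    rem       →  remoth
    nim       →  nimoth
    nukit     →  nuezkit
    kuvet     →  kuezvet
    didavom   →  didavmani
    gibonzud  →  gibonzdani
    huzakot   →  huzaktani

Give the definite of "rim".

rimoth

rem and didavom both end in -m yet inflect differently (remoth, didavmani), so the final letter is not what conditions the rule; the number of vowels is.
"rim" has 1 vowel. The stems with 1 vowel (rem → remoth, nim → nimoth) add -oth.
So rim → rimoth.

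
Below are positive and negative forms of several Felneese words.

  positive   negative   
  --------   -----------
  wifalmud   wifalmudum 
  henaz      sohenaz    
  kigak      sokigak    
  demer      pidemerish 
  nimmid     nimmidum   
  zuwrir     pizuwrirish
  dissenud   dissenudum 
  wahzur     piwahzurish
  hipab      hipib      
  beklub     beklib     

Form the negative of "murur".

pimururish

wahzur and dissenud both have last vowel 'u' yet inflect differently (piwahzurish, dissenudum), so the last vowel is not what conditions the rule; the final letter is.
"murur" ends in -r. The stems ending in -r (wahzur → piwahzurish, demer → pidemerish, zuwrir → pizuwrirish) add pi- … -ish around the stem.
So murur → pimururish.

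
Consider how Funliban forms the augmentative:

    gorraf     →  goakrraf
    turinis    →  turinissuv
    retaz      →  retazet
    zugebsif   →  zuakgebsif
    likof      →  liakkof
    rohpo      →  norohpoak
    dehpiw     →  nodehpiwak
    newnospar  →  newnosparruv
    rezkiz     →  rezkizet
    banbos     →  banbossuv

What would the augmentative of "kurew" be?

nokurewak

"kurew" ends in -w. The one such stem in the data (dehpiw → nodehpiwak) adds no- … -ak around the stem, so the same rule applies.
So kurew → nokurewak.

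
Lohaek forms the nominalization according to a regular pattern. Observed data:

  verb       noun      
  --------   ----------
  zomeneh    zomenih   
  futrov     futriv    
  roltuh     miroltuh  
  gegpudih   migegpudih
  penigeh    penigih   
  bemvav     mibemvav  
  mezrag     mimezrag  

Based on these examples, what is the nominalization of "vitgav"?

"vitgav" has last vowel 'a'. The stems whose last vowel is 'a' (mezrag → mimezrag, bemvav → mibemvav) add the prefix mi-.
So vitgav → mivitgav.

mivitgav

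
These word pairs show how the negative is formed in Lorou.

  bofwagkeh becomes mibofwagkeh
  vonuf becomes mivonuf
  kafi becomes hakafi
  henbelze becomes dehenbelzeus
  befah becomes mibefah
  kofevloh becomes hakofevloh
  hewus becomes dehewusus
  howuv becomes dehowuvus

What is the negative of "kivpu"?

hakivpu

"kivpu" begins with k-. The stems beginning with k- (kafi → hakafi, kofevloh → hakofevloh) add the prefix ha-.
So kivpu → hakivpu.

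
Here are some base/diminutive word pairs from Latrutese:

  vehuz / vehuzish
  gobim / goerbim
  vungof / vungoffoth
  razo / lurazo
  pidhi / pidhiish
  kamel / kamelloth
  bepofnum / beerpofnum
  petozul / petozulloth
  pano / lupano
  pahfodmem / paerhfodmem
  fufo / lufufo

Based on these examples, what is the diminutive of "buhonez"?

buhonezish

"buhonez" ends in -z. The one such stem in the data (vehuz → vehuzish) adds -ish, so the same rule applies.
So buhonez → buhonezish.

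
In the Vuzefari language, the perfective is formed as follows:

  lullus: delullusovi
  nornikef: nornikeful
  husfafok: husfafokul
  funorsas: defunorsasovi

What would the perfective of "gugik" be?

funorsas and husfafok both have 3 vowels yet inflect differently (defunorsasovi, husfafokul), so the number of vowels is not what conditions the rule; the final letter is.
"gugik" ends in -k. The one such stem in the data (husfafok → husfafokul) adds -ul, so the same rule applies.
The other pattern: stems ending in -s add de- … -ovi around the stem.
So gugik → gugikul.

gugikul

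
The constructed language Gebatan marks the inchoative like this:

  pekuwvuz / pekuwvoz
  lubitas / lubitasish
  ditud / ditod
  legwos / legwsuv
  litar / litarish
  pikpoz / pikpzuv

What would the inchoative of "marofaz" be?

pikpoz and pekuwvuz both end in -z yet inflect differently (pikpzuv, pekuwvoz), so the final letter is not what conditions the rule; the last vowel is.
"marofaz" has last vowel 'a'. The stems whose last vowel is 'a' (litar → litarish, lubitas → lubitasish) add -ish.
The other patterns: stems whose last vowel is 'o' delete the last vowel and add -uv; stems whose last vowel is 'u' change the last vowel to 'o'.
So marofaz → marofazish.

marofazish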